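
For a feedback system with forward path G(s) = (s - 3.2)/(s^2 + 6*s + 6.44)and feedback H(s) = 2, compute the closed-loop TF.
Closed-loop T = G/(1+GH).
Numerator: G_num * H_den = s - 3.2.
Denominator: G_den * H_den + G_num * H_num = (s^2 + 6*s + 6.44) + (2*s - 6.4) = s^2 + 8*s + 0.04.
T(s) = (s - 3.2)/(s^2 + 8*s + 0.04)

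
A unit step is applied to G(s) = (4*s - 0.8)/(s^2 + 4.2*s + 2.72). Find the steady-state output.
FVT: lim_{t→∞} y(t) = lim_{s→0} s*Y(s) where Y(s) = G(s)/s.
= lim_{s→0} G(s) = G(0) = num(0)/den(0) = -0.8/2.72 = -0.2941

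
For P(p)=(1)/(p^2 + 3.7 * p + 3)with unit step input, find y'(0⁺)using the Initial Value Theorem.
IVT: y'(0⁺) = lim_{p→∞} p²·Y(p) = lim_{p→∞} p·P(p).
deg(num) = 0, deg(den) = 2, relative degree = 2 ≥ 2, so p·P(p) → 0. Initial slope = 0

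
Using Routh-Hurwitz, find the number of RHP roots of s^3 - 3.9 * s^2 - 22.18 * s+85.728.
Routh array:
s^3: [1, -22.18]; s^2: [-3.9, 85.728]; s^1: [-0.198462]; s^0: [85.728]
First column: [1, -3.9, -0.198462, 85.728]. Sign changes = RHP roots = 2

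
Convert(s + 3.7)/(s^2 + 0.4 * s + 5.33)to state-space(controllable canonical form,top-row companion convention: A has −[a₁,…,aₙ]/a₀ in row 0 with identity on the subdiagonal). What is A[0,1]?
Reachable canonical form for den = s^2 + 0.4*s + 5.33: top row of A = -[a₁,a₂,...,aₙ]/a₀, ones on the subdiagonal, zeros elsewhere.
A = [[-0.4, -5.33], [1, 0]].
A[0,1] = -5.33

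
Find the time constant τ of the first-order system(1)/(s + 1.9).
First-order system: τ = -1/pole. Pole = -1.9. τ = -1/(-1.9) = 0.5263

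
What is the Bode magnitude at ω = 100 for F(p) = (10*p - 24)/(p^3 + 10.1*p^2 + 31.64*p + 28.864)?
Substitute p = j*100: F(j100) = -0.000990572 - 0.000124413j.
|F(j100)| = sqrt(Re² + Im²) = 0.0009984.
20*log₁₀(0.0009984) = -60.01 dB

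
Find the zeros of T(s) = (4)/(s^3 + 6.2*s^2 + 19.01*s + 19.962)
Numerator is a nonzero constant (4) → Zeros: none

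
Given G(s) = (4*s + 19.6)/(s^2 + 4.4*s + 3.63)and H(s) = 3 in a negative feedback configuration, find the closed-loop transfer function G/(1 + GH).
Closed-loop T = G/(1+GH).
Numerator: G_num * H_den = 4*s + 19.6.
Denominator: G_den * H_den + G_num * H_num = (s^2 + 4.4*s + 3.63) + (12*s + 58.8) = s^2 + 16.4*s + 62.43.
T(s) = (4*s + 19.6)/(s^2 + 16.4*s + 62.43)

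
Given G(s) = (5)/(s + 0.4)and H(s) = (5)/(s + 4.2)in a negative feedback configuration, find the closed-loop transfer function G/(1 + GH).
Closed-loop T = G/(1+GH).
Numerator: G_num * H_den = 5*s + 21.
Denominator: G_den * H_den + G_num * H_num = (s^2 + 4.6*s + 1.68) + (25) = s^2 + 4.6*s + 26.68.
T(s) = (5*s + 21)/(s^2 + 4.6*s + 26.68)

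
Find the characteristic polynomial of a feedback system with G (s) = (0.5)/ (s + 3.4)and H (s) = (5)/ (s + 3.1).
Characteristic poly = G_den * H_den + G_num * H_num = (s^2 + 6.5*s + 10.54) + (2.5) = s^2 + 6.5*s + 13.04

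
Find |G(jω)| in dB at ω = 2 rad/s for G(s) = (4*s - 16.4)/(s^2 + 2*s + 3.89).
Substitute s = j*2: G(j2) = 2.11115 + 4.04194j.
|G(j2)| = sqrt(Re² + Im²) = 4.56.
20*log₁₀(4.56) = 13.18 dB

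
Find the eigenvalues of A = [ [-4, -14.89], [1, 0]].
Eigenvalues solve det(λI - A) = 0.
Characteristic polynomial: λ^2 + 4*λ + 14.89 = 0.
Roots: -2 + 3.3j, -2 - 3.3j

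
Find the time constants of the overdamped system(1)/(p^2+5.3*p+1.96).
Overdamped: real poles at -4.9, -0.4. τ = -1/pole → τ₁ = 0.2041, τ₂ = 2.5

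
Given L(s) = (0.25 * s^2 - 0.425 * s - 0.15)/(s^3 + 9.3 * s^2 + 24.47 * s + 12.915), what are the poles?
Set denominator = 0: s^3 + 9.3*s^2 + 24.47*s + 12.915 = (s + 4.5)(s + 0.7)(s + 4.1) = 0 → Poles: -0.7, -4.1, -4.5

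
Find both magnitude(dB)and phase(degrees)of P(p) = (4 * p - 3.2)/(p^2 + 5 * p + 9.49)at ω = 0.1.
Substitute p = j*0.1: P(j0.1) = -0.334397 + 0.0598311j.
|P| = 20*log₁₀(sqrt(Re²+Im²)) = -9.38 dB.
∠P = atan2(Im, Re) = 169.86°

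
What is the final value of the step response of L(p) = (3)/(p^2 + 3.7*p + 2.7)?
FVT: lim_{t→∞} y(t) = lim_{p→0} p*Y(p) where Y(p) = L(p)/p.
= lim_{p→0} L(p) = L(0) = num(0)/den(0) = 3/2.7 = 1.111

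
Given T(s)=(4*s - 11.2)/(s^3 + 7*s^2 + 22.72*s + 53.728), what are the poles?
Set denominator = 0: s^3 + 7*s^2 + 22.72*s + 53.728 = (s + 4.6)(s^2 + 2.4*s + 11.68) = 0 → Poles: -1.2 + 3.2j, -1.2 - 3.2j, -4.6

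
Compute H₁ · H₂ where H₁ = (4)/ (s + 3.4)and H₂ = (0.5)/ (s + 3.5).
Series: H = H₁ · H₂ = (n₁·n₂)/(d₁·d₂).
Num: n₁·n₂ = 2. Den: d₁·d₂ = s^2 + 6.9*s + 11.9.
H(s) = (2)/(s^2 + 6.9*s + 11.9)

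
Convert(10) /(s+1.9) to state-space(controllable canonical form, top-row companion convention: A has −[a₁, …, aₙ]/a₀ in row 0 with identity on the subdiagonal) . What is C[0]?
Reachable canonical form: C = numerator coefficients (right-aligned, zero-padded to length n).
num = 10, C = [[10]].
C[0] = 10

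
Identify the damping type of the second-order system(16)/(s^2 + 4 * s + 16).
Standard form: ωn²/(s²+2ζωn·s+ωn²) gives ωn=4, ζ=0.5.
Underdamped (ζ = 0.5 < 1)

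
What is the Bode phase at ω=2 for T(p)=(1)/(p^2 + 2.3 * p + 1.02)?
Substitute p = j*2: T(j2) = -0.0991997 - 0.153127j.
∠T(j2) = atan2(Im, Re) = atan2(-0.153127, -0.0991997) = -122.94°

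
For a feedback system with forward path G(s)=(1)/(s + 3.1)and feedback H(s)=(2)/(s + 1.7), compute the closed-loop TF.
Closed-loop T = G/(1+GH).
Numerator: G_num * H_den = s + 1.7.
Denominator: G_den * H_den + G_num * H_num = (s^2 + 4.8*s + 5.27) + (2) = s^2 + 4.8*s + 7.27.
T(s) = (s + 1.7)/(s^2 + 4.8*s + 7.27)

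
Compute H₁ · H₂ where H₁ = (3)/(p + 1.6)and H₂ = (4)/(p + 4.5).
Series: H = H₁ · H₂ = (n₁·n₂)/(d₁·d₂).
Num: n₁·n₂ = 12. Den: d₁·d₂ = p^2 + 6.1*p + 7.2.
H(p) = (12)/(p^2 + 6.1*p + 7.2)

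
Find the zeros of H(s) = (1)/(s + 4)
Numerator is a nonzero constant (1) → Zeros: none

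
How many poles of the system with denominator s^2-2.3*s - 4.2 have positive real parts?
s^2 - 2.3*s - 4.2 = (s - 3.5)(s + 1.2). Poles: -1.2, 3.5. RHP poles (Re>0): 1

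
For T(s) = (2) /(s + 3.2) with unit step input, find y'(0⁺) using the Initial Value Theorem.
IVT: y'(0⁺) = lim_{s→∞} s²·Y(s) = lim_{s→∞} s·T(s).
deg(num) = 0, deg(den) = 1, relative degree = 1, so s·T(s) → (leading num)/(leading den) = 2/1 = 2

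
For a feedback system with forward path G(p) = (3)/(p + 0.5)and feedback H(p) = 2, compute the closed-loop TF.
Closed-loop T = G/(1+GH).
Numerator: G_num * H_den = 3.
Denominator: G_den * H_den + G_num * H_num = (p + 0.5) + (6) = p + 6.5.
T(p) = (3)/(p + 6.5)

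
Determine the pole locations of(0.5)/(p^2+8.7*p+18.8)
Set denominator = 0: p^2 + 8.7*p + 18.8 = (p + 4)(p + 4.7) = 0 → Poles: -4, -4.7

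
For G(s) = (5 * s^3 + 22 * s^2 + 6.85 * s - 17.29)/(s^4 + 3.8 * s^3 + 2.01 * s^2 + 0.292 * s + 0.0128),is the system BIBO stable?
Denominator: s^4 + 3.8*s^3 + 2.01*s^2 + 0.292*s + 0.0128 = (s + 0.1)(s + 3.2)(s + 0.1)(s + 0.4). Poles: -0.1, -0.1, -0.4, -3.2. All Re(p)<0: Yes (stable)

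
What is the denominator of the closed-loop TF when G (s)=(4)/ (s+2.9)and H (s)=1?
Characteristic poly = G_den * H_den + G_num * H_num = (s + 2.9) + (4) = s + 6.9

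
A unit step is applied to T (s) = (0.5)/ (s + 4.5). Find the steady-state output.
FVT: lim_{t→∞} y(t) = lim_{s→0} s*Y(s) where Y(s) = T(s)/s.
= lim_{s→0} T(s) = T(0) = num(0)/den(0) = 0.5/4.5 = 0.1111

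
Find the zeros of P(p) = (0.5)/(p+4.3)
Numerator is a nonzero constant (0.5) → Zeros: none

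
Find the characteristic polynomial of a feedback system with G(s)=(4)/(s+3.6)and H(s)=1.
Characteristic poly = G_den * H_den + G_num * H_num = (s + 3.6) + (4) = s + 7.6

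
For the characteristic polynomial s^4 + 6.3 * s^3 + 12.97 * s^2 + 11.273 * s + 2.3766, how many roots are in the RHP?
s^4 + 6.3*s^3 + 12.97*s^2 + 11.273*s + 2.3766 = (s + 0.3)(s + 3.4)(s^2 + 2.6*s + 2.33). Poles: -0.3, -1.3 + 0.8j, -1.3 - 0.8j, -3.4. RHP poles (Re>0): 0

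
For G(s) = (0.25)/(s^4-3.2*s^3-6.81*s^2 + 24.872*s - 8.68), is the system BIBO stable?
Denominator: s^4 - 3.2*s^3 - 6.81*s^2 + 24.872*s - 8.68 = (s - 3.1)(s + 2.8)(s - 2.5)(s - 0.4). Poles: -2.8, 0.4, 2.5, 3.1. All Re(p)<0: No (unstable)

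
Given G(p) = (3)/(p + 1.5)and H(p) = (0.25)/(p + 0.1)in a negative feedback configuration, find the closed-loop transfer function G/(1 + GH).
Closed-loop T = G/(1+GH).
Numerator: G_num * H_den = 3*p + 0.3.
Denominator: G_den * H_den + G_num * H_num = (p^2 + 1.6*p + 0.15) + (0.75) = p^2 + 1.6*p + 0.9.
T(p) = (3*p + 0.3)/(p^2 + 1.6*p + 0.9)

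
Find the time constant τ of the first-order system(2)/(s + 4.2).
First-order system: τ = -1/pole. Pole = -4.2. τ = -1/(-4.2) = 0.2381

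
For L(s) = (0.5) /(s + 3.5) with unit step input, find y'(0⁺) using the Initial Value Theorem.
IVT: y'(0⁺) = lim_{s→∞} s²·Y(s) = lim_{s→∞} s·L(s).
deg(num) = 0, deg(den) = 1, relative degree = 1, so s·L(s) → (leading num)/(leading den) = 0.5/1 = 0.5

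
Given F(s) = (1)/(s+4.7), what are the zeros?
Numerator is a nonzero constant (1) → Zeros: none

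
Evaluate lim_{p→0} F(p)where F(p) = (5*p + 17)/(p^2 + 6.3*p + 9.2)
DC gain = F(0) = num(0)/den(0) = 17/9.2 = 1.848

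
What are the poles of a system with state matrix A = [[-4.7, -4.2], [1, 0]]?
Eigenvalues solve det(λI - A) = 0.
Characteristic polynomial: λ^2 + 4.7*λ + 4.2 = 0.
Factor: (λ + 3.5)(λ + 1.2) = 0.
Roots: -1.2, -3.5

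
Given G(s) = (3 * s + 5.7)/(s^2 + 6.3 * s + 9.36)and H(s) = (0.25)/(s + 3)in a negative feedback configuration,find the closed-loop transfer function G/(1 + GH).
Closed-loop T = G/(1+GH).
Numerator: G_num * H_den = 3*s^2 + 14.7*s + 17.1.
Denominator: G_den * H_den + G_num * H_num = (s^3 + 9.3*s^2 + 28.26*s + 28.08) + (0.75*s + 1.425) = s^3 + 9.3*s^2 + 29.01*s + 29.505.
T(s) = (3*s^2 + 14.7*s + 17.1)/(s^3 + 9.3*s^2 + 29.01*s + 29.505)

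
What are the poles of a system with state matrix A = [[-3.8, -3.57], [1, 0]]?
Eigenvalues solve det(λI - A) = 0.
Characteristic polynomial: λ^2 + 3.8*λ + 3.57 = 0.
Factor: (λ + 2.1)(λ + 1.7) = 0.
Roots: -1.7, -2.1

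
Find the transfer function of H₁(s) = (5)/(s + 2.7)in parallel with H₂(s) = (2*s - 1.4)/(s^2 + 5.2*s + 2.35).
Parallel: H = H₁ + H₂ = (n₁·d₂ + n₂·d₁)/(d₁·d₂).
n₁·d₂ = 5*s^2 + 26*s + 11.75. n₂·d₁ = 2*s^2 + 4*s - 3.78. Sum = 7*s^2 + 30*s + 7.97. d₁·d₂ = s^3 + 7.9*s^2 + 16.39*s + 6.345.
H(s) = (7*s^2 + 30*s + 7.97)/(s^3 + 7.9*s^2 + 16.39*s + 6.345)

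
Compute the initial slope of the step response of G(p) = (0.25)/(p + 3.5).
IVT: y'(0⁺) = lim_{p→∞} p²·Y(p) = lim_{p→∞} p·G(p).
deg(num) = 0, deg(den) = 1, relative degree = 1, so p·G(p) → (leading num)/(leading den) = 0.25/1 = 0.25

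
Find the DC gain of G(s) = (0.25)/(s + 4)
DC gain = G(0) = num(0)/den(0) = 0.25/4 = 0.0625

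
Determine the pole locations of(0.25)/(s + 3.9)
Set denominator = 0: s + 3.9 = 0 → Poles: -3.9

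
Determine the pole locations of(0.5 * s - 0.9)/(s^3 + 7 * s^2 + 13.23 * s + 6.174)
Set denominator = 0: s^3 + 7*s^2 + 13.23*s + 6.174 = (s + 2.1)(s + 0.7)(s + 4.2) = 0 → Poles: -0.7, -2.1, -4.2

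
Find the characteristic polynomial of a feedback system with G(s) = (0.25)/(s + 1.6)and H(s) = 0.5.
Characteristic poly = G_den * H_den + G_num * H_num = (s + 1.6) + (0.125) = s + 1.725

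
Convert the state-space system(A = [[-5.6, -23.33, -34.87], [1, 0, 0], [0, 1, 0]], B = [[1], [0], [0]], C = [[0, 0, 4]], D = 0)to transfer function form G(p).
G(p) = C(pI - A)⁻¹B + D.
Characteristic polynomial det(pI - A) = p^3 + 5.6*p^2 + 23.33*p + 34.87.
Numerator from C·adj(pI-A)·B + D·det(pI-A) = 4.
G(p) = (4)/(p^3 + 5.6*p^2 + 23.33*p + 34.87)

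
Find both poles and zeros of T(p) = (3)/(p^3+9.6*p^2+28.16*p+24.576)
Set denominator = 0: p^3 + 9.6*p^2 + 28.16*p + 24.576 = (p + 3.2)(p + 1.6)(p + 4.8) = 0 → Poles: -1.6, -3.2, -4.8
Numerator is a nonzero constant (3) → Zeros: none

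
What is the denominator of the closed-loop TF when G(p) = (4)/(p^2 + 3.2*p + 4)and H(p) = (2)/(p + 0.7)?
Characteristic poly = G_den * H_den + G_num * H_num = (p^3 + 3.9*p^2 + 6.24*p + 2.8) + (8) = p^3 + 3.9*p^2 + 6.24*p + 10.8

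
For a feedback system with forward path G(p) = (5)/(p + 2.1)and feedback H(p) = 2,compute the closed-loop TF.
Closed-loop T = G/(1+GH).
Numerator: G_num * H_den = 5.
Denominator: G_den * H_den + G_num * H_num = (p + 2.1) + (10) = p + 12.1.
T(p) = (5)/(p + 12.1)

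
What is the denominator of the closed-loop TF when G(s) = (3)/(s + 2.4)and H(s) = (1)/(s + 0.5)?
Characteristic poly = G_den * H_den + G_num * H_num = (s^2 + 2.9*s + 1.2) + (3) = s^2 + 2.9*s + 4.2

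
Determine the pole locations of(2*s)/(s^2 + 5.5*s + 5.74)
Set denominator = 0: s^2 + 5.5*s + 5.74 = (s + 4.1)(s + 1.4) = 0 → Poles: -1.4, -4.1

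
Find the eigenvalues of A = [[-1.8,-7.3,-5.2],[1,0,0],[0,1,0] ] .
Eigenvalues solve det(λI - A) = 0.
Characteristic polynomial: λ^3 + 1.8*λ^2 + 7.3*λ + 5.2 = 0.
Factor: (λ + 0.8)(λ^2 + λ + 6.5) = 0.
Roots: -0.5 + 2.5j, -0.5 - 2.5j, -0.8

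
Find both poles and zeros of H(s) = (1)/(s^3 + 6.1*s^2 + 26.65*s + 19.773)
Set denominator = 0: s^3 + 6.1*s^2 + 26.65*s + 19.773 = (s + 0.9)(s^2 + 5.2*s + 21.97) = 0 → Poles: -0.9, -2.6 + 3.9j, -2.6 - 3.9j
Numerator is a nonzero constant (1) → Zeros: none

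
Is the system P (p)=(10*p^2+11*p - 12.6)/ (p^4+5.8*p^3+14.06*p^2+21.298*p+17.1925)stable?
Denominator: p^4 + 5.8*p^3 + 14.06*p^2 + 21.298*p + 17.1925 = (p + 2.3)(p + 2.3)(p^2 + 1.2*p + 3.25). Poles: -0.6 + 1.7j, -0.6 - 1.7j, -2.3, -2.3. All Re(p)<0: Yes (stable)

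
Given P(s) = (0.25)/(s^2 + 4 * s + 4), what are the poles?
Set denominator = 0: s^2 + 4*s + 4 = (s + 2)(s + 2) = 0 → Poles: -2, -2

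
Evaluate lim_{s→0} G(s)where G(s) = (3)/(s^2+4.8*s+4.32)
DC gain = G(0) = num(0)/den(0) = 3/4.32 = 0.6944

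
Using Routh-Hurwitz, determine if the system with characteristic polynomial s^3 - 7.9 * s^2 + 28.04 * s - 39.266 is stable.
Routh array:
s^3: [1, 28.04]; s^2: [-7.9, -39.266]; s^1: [23.0696]; s^0: [-39.266]
First column: [1, -7.9, 23.0696, -39.266]. Sign changes = 3.
No, unstable (3 RHP root(s))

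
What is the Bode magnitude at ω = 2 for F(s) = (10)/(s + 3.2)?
Substitute s = j*2: F(j2) = 2.24719 - 1.40449j.
|F(j2)| = sqrt(Re² + Im²) = 2.65.
20*log₁₀(2.65) = 8.46 dB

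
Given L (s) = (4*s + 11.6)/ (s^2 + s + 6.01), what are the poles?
Set denominator = 0: s^2 + s + 6.01 = 0 → Poles: -0.5 + 2.4j, -0.5 - 2.4j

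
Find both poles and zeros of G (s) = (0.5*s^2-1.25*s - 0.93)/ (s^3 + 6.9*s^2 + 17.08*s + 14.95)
Set denominator = 0: s^3 + 6.9*s^2 + 17.08*s + 14.95 = (s + 2.3)(s^2 + 4.6*s + 6.5) = 0 → Poles: -2.3, -2.3 + 1.1j, -2.3 - 1.1j
Set numerator = 0: 0.5*s^2 - 1.25*s - 0.93 = 0.5*(s - 3.1)(s + 0.6) = 0 → Zeros: -0.6, 3.1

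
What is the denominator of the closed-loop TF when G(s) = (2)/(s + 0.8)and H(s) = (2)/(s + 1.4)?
Characteristic poly = G_den * H_den + G_num * H_num = (s^2 + 2.2*s + 1.12) + (4) = s^2 + 2.2*s + 5.12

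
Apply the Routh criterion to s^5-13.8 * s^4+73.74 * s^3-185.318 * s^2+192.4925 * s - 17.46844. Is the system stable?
Routh array:
s^5: [1, 73.74, 192.4925]; s^4: [-13.8, -185.318, -17.46844]; s^3: [60.3112, 191.227]; s^2: [-141.563, -17.46844]; s^1: [183.784]; s^0: [-17.46844]
First column: [1, -13.8, 60.3112, -141.563, 183.784, -17.46844]. Sign changes = 5.
No, unstable (5 RHP root(s))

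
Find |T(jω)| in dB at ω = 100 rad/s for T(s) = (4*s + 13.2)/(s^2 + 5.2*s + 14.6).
Substitute s = j*100: T(j100) = 0.00076209 - 0.0400188j.
|T(j100)| = sqrt(Re² + Im²) = 0.04003.
20*log₁₀(0.04003) = -27.95 dB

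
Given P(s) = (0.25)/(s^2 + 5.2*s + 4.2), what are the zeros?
Numerator is a nonzero constant (0.25) → Zeros: none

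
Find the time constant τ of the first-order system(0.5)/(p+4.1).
First-order system: τ = -1/pole. Pole = -4.1. τ = -1/(-4.1) = 0.2439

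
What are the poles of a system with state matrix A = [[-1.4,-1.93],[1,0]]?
Eigenvalues solve det(λI - A) = 0.
Characteristic polynomial: λ^2 + 1.4*λ + 1.93 = 0.
Roots: -0.7 + 1.2j, -0.7 - 1.2j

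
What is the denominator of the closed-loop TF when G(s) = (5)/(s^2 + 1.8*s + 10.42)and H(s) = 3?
Characteristic poly = G_den * H_den + G_num * H_num = (s^2 + 1.8*s + 10.42) + (15) = s^2 + 1.8*s + 25.42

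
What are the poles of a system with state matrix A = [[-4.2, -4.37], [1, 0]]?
Eigenvalues solve det(λI - A) = 0.
Characteristic polynomial: λ^2 + 4.2*λ + 4.37 = 0.
Factor: (λ + 1.9)(λ + 2.3) = 0.
Roots: -1.9, -2.3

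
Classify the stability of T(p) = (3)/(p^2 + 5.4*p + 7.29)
Denominator: p^2 + 5.4*p + 7.29 = (p + 2.7)(p + 2.7). Poles: -2.7, -2.7. Stable (all poles in LHP)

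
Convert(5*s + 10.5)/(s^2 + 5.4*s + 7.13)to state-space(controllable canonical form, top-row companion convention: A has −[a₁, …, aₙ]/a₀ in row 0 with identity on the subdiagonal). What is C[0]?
Reachable canonical form: C = numerator coefficients (right-aligned, zero-padded to length n).
num = 5*s + 10.5, C = [[5, 10.5]].
C[0] = 5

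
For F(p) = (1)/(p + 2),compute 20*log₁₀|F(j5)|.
Substitute p = j*5: F(j5) = 0.0689655 - 0.172414j.
|F(j5)| = sqrt(Re² + Im²) = 0.1857.
20*log₁₀(0.1857) = -14.62 dB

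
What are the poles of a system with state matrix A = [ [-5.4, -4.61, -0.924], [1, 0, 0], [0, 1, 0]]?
Eigenvalues solve det(λI - A) = 0.
Characteristic polynomial: λ^3 + 5.4*λ^2 + 4.61*λ + 0.924 = 0.
Factor: (λ + 0.3)(λ + 0.7)(λ + 4.4) = 0.
Roots: -0.3, -0.7, -4.4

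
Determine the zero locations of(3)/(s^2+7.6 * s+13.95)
Numerator is a nonzero constant (3) → Zeros: none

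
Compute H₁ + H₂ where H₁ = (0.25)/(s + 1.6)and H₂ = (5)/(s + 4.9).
Parallel: H = H₁ + H₂ = (n₁·d₂ + n₂·d₁)/(d₁·d₂).
n₁·d₂ = 0.25*s + 1.225. n₂·d₁ = 5*s + 8. Sum = 5.25*s + 9.225. d₁·d₂ = s^2 + 6.5*s + 7.84.
H(s) = (5.25*s + 9.225)/(s^2 + 6.5*s + 7.84)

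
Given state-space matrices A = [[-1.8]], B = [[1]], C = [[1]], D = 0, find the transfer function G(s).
G(s) = C(sI - A)⁻¹B + D.
Characteristic polynomial det(sI - A) = s + 1.8.
Numerator from C·adj(sI-A)·B + D·det(sI-A) = 1.
G(s) = (1)/(s + 1.8)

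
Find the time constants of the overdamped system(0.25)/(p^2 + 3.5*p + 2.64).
Overdamped: real poles at -1.1, -2.4. τ = -1/pole → τ₁ = 0.9091, τ₂ = 0.4167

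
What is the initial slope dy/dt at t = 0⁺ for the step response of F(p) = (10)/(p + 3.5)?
IVT: y'(0⁺) = lim_{p→∞} p²·Y(p) = lim_{p→∞} p·F(p).
deg(num) = 0, deg(den) = 1, relative degree = 1, so p·F(p) → (leading num)/(leading den) = 10/1 = 10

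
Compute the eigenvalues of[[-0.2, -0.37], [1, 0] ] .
Eigenvalues solve det(λI - A) = 0.
Characteristic polynomial: λ^2 + 0.2*λ + 0.37 = 0.
Roots: -0.1 + 0.6j, -0.1 - 0.6j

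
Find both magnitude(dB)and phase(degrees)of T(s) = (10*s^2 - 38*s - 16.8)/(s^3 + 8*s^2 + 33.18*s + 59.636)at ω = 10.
Substitute s = j*10: T(j10) = 1.01215 - 0.400237j.
|T| = 20*log₁₀(sqrt(Re²+Im²)) = 0.74 dB.
∠T = atan2(Im, Re) = -21.58°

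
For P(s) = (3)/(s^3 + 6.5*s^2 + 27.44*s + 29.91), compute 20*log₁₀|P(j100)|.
Substitute s = j*100: P(j100) = -1.95156e-07 + 2.99554e-06j.
|P(j100)| = sqrt(Re² + Im²) = 3.002e-06.
20*log₁₀(3.002e-06) = -110.45 dB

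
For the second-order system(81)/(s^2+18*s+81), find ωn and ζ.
Standard form: ωn²/(s²+2ζωn·s+ωn²).
const=81=ωn² → ωn=9, s coeff=18=2ζωn → ζ=1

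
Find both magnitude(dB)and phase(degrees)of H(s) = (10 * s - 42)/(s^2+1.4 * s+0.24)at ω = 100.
Substitute s = j*100: H(j100) = 0.00559907 - 0.099924j.
|H| = 20*log₁₀(sqrt(Re²+Im²)) = -19.99 dB.
∠H = atan2(Im, Re) = -86.79°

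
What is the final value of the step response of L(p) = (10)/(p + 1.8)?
FVT: lim_{t→∞} y(t) = lim_{p→0} p*Y(p) where Y(p) = L(p)/p.
= lim_{p→0} L(p) = L(0) = num(0)/den(0) = 10/1.8 = 5.556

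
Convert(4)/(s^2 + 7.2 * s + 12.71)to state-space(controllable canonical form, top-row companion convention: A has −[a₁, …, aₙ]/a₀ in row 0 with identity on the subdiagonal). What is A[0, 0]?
Reachable canonical form for den = s^2 + 7.2*s + 12.71: top row of A = -[a₁,a₂,...,aₙ]/a₀, ones on the subdiagonal, zeros elsewhere.
A = [[-7.2, -12.71], [1, 0]].
A[0,0] = -7.2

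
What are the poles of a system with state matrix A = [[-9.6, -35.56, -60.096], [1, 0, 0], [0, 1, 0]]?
Eigenvalues solve det(λI - A) = 0.
Characteristic polynomial: λ^3 + 9.6*λ^2 + 35.56*λ + 60.096 = 0.
Factor: (λ + 4.8)(λ^2 + 4.8*λ + 12.52) = 0.
Roots: -2.4 + 2.6j, -2.4 - 2.6j, -4.8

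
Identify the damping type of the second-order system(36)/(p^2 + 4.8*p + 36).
Standard form: ωn²/(p²+2ζωn·p+ωn²) gives ωn=6, ζ=0.4.
Underdamped (ζ = 0.4 < 1)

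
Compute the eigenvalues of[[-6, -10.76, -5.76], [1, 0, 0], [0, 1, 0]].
Eigenvalues solve det(λI - A) = 0.
Characteristic polynomial: λ^3 + 6*λ^2 + 10.76*λ + 5.76 = 0.
Factor: (λ + 1)(λ + 1.8)(λ + 3.2) = 0.
Roots: -1, -1.8, -3.2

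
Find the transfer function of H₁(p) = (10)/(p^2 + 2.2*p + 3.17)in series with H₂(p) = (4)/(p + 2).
Series: H = H₁ · H₂ = (n₁·n₂)/(d₁·d₂).
Num: n₁·n₂ = 40. Den: d₁·d₂ = p^3 + 4.2*p^2 + 7.57*p + 6.34.
H(p) = (40)/(p^3 + 4.2*p^2 + 7.57*p + 6.34)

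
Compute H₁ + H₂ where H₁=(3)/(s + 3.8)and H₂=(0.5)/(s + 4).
Parallel: H = H₁ + H₂ = (n₁·d₂ + n₂·d₁)/(d₁·d₂).
n₁·d₂ = 3*s + 12. n₂·d₁ = 0.5*s + 1.9. Sum = 3.5*s + 13.9. d₁·d₂ = s^2 + 7.8*s + 15.2.
H(s) = (3.5*s + 13.9)/(s^2 + 7.8*s + 15.2)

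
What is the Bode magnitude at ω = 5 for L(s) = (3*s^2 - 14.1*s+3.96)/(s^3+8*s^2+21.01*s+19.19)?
Substitute s = j*5: L(j5) = 0.430677 + 0.342393j.
|L(j5)| = sqrt(Re² + Im²) = 0.5502.
20*log₁₀(0.5502) = -5.19 dB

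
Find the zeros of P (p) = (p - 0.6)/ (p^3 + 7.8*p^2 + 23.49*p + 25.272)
Set numerator = 0: p - 0.6 = 0 → Zeros: 0.6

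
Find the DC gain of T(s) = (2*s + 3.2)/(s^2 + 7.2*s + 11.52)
DC gain = T(0) = num(0)/den(0) = 3.2/11.52 = 0.2778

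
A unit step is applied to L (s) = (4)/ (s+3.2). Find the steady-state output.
FVT: lim_{t→∞} y(t) = lim_{s→0} s*Y(s) where Y(s) = L(s)/s.
= lim_{s→0} L(s) = L(0) = num(0)/den(0) = 4/3.2 = 1.25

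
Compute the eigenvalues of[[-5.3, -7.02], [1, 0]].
Eigenvalues solve det(λI - A) = 0.
Characteristic polynomial: λ^2 + 5.3*λ + 7.02 = 0.
Factor: (λ + 2.6)(λ + 2.7) = 0.
Roots: -2.6, -2.7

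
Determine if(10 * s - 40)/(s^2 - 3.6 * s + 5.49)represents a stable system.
Denominator: s^2 - 3.6*s + 5.49. Poles: 1.8 + 1.5j, 1.8 - 1.5j. All Re(p)<0: No (unstable)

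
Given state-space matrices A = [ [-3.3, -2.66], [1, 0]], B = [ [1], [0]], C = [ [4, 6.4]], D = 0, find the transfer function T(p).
T(p) = C(pI - A)⁻¹B + D.
Characteristic polynomial det(pI - A) = p^2 + 3.3*p + 2.66.
Numerator from C·adj(pI-A)·B + D·det(pI-A) = 4*p + 6.4.
T(p) = (4*p + 6.4)/(p^2 + 3.3*p + 2.66)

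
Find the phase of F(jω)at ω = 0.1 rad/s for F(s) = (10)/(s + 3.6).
Substitute s = j*0.1: F(j0.1) = 2.77564 - 0.077101j.
∠F(j0.1) = atan2(Im, Re) = atan2(-0.077101, 2.77564) = -1.59°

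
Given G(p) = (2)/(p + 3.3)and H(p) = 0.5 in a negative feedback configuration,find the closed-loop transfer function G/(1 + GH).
Closed-loop T = G/(1+GH).
Numerator: G_num * H_den = 2.
Denominator: G_den * H_den + G_num * H_num = (p + 3.3) + (1) = p + 4.3.
T(p) = (2)/(p + 4.3)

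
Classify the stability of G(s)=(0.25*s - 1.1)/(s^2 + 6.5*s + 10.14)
Denominator: s^2 + 6.5*s + 10.14 = (s + 2.6)(s + 3.9). Poles: -2.6, -3.9. Stable (all poles in LHP)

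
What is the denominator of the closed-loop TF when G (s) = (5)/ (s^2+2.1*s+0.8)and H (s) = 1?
Characteristic poly = G_den * H_den + G_num * H_num = (s^2 + 2.1*s + 0.8) + (5) = s^2 + 2.1*s + 5.8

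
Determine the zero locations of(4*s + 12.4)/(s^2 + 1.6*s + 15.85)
Set numerator = 0: 4*s + 12.4 = 0 → Zeros: -3.1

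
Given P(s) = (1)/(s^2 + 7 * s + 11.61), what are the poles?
Set denominator = 0: s^2 + 7*s + 11.61 = (s + 2.7)(s + 4.3) = 0 → Poles: -2.7, -4.3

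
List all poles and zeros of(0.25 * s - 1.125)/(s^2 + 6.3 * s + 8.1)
Set denominator = 0: s^2 + 6.3*s + 8.1 = (s + 1.8)(s + 4.5) = 0 → Poles: -1.8, -4.5
Set numerator = 0: 0.25*s - 1.125 = 0 → Zeros: 4.5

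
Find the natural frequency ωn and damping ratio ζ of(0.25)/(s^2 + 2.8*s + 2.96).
Underdamped: complex pole -1.4 + 1j. ωn = |pole| = 1.72, ζ = -Re(pole)/ωn = 0.8137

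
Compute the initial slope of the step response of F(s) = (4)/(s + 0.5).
IVT: y'(0⁺) = lim_{s→∞} s²·Y(s) = lim_{s→∞} s·F(s).
deg(num) = 0, deg(den) = 1, relative degree = 1, so s·F(s) → (leading num)/(leading den) = 4/1 = 4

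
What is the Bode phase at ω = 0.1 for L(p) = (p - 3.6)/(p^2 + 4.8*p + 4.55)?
Substitute p = j*0.1: L(j0.1) = -0.781883 + 0.104692j.
∠L(j0.1) = atan2(Im, Re) = atan2(0.104692, -0.781883) = 172.37°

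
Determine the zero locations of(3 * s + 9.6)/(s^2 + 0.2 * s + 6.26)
Set numerator = 0: 3*s + 9.6 = 0 → Zeros: -3.2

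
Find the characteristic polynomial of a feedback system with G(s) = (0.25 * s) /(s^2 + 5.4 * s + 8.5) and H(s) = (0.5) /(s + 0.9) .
Characteristic poly = G_den * H_den + G_num * H_num = (s^3 + 6.3*s^2 + 13.36*s + 7.65) + (0.125*s) = s^3 + 6.3*s^2 + 13.485*s + 7.65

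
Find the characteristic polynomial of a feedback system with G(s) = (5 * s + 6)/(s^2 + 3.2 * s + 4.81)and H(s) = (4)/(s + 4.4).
Characteristic poly = G_den * H_den + G_num * H_num = (s^3 + 7.6*s^2 + 18.89*s + 21.164) + (20*s + 24) = s^3 + 7.6*s^2 + 38.89*s + 45.164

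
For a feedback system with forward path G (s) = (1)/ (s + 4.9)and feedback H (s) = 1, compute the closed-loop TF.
Closed-loop T = G/(1+GH).
Numerator: G_num * H_den = 1.
Denominator: G_den * H_den + G_num * H_num = (s + 4.9) + (1) = s + 5.9.
T(s) = (1)/(s + 5.9)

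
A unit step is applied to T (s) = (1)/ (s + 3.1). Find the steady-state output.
FVT: lim_{t→∞} y(t) = lim_{s→0} s*Y(s) where Y(s) = T(s)/s.
= lim_{s→0} T(s) = T(0) = num(0)/den(0) = 1/3.1 = 0.3226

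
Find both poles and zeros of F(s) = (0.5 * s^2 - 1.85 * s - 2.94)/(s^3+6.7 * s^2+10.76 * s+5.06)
Set denominator = 0: s^3 + 6.7*s^2 + 10.76*s + 5.06 = (s + 4.6)(s + 1)(s + 1.1) = 0 → Poles: -1, -1.1, -4.6
Set numerator = 0: 0.5*s^2 - 1.85*s - 2.94 = 0.5*(s - 4.9)(s + 1.2) = 0 → Zeros: -1.2, 4.9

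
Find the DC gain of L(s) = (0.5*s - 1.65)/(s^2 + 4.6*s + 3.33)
DC gain = L(0) = num(0)/den(0) = -1.65/3.33 = -0.4955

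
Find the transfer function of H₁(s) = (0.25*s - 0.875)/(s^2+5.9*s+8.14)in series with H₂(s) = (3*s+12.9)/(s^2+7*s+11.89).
Series: H = H₁ · H₂ = (n₁·n₂)/(d₁·d₂).
Num: n₁·n₂ = 0.75*s^2 + 0.6*s - 11.2875. Den: d₁·d₂ = s^4 + 12.9*s^3 + 61.33*s^2 + 127.131*s + 96.7846.
H(s) = (0.75*s^2 + 0.6*s - 11.2875)/(s^4 + 12.9*s^3 + 61.33*s^2 + 127.131*s + 96.7846)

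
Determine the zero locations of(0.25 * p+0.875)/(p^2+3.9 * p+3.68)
Set numerator = 0: 0.25*p + 0.875 = 0 → Zeros: -3.5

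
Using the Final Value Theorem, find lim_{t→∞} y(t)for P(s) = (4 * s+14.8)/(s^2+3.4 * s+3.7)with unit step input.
FVT: lim_{t→∞} y(t) = lim_{s→0} s*Y(s) where Y(s) = P(s)/s.
= lim_{s→0} P(s) = P(0) = num(0)/den(0) = 14.8/3.7 = 4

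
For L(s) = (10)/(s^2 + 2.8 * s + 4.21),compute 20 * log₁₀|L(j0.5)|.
Substitute s = j*0.5: L(j0.5) = 2.24469 - 0.793579j.
|L(j0.5)| = sqrt(Re² + Im²) = 2.381.
20*log₁₀(2.381) = 7.53 dB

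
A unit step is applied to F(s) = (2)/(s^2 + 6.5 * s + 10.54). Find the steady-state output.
FVT: lim_{t→∞} y(t) = lim_{s→0} s*Y(s) where Y(s) = F(s)/s.
= lim_{s→0} F(s) = F(0) = num(0)/den(0) = 2/10.54 = 0.1898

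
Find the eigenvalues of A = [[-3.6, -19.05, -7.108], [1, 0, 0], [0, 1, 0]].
Eigenvalues solve det(λI - A) = 0.
Characteristic polynomial: λ^3 + 3.6*λ^2 + 19.05*λ + 7.108 = 0.
Factor: (λ + 0.4)(λ^2 + 3.2*λ + 17.77) = 0.
Roots: -0.4, -1.6 + 3.9j, -1.6 - 3.9j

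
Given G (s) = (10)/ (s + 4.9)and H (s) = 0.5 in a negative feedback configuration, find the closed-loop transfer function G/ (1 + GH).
Closed-loop T = G/(1+GH).
Numerator: G_num * H_den = 10.
Denominator: G_den * H_den + G_num * H_num = (s + 4.9) + (5) = s + 9.9.
T(s) = (10)/(s + 9.9)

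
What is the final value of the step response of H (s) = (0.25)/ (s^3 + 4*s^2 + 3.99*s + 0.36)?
FVT: lim_{t→∞} y(t) = lim_{s→0} s*Y(s) where Y(s) = H(s)/s.
= lim_{s→0} H(s) = H(0) = num(0)/den(0) = 0.25/0.36 = 0.6944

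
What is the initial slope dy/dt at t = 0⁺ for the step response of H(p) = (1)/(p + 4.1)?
IVT: y'(0⁺) = lim_{p→∞} p²·Y(p) = lim_{p→∞} p·H(p).
deg(num) = 0, deg(den) = 1, relative degree = 1, so p·H(p) → (leading num)/(leading den) = 1/1 = 1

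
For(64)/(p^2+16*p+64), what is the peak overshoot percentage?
Standard form: ωn²/(p²+2ζωn·p+ωn²) → ωn = 8, ζ = 1.
ζ ≥ 1, so the response is non-oscillatory: peak overshoot = 0%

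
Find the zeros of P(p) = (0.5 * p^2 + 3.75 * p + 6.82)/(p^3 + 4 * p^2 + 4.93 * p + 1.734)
Set numerator = 0: 0.5*p^2 + 3.75*p + 6.82 = 0.5*(p + 3.1)(p + 4.4) = 0 → Zeros: -3.1, -4.4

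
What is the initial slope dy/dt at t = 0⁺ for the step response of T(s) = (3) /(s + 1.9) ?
IVT: y'(0⁺) = lim_{s→∞} s²·Y(s) = lim_{s→∞} s·T(s).
deg(num) = 0, deg(den) = 1, relative degree = 1, so s·T(s) → (leading num)/(leading den) = 3/1 = 3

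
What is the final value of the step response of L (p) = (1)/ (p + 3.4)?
FVT: lim_{t→∞} y(t) = lim_{p→0} p*Y(p) where Y(p) = L(p)/p.
= lim_{p→0} L(p) = L(0) = num(0)/den(0) = 1/3.4 = 0.2941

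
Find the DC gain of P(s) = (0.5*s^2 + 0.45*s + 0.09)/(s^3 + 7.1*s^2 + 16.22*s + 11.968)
DC gain = P(0) = num(0)/den(0) = 0.09/11.968 = 0.00752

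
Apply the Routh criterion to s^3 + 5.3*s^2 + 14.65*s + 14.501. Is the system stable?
Routh array:
s^3: [1, 14.65]; s^2: [5.3, 14.501]; s^1: [11.914]; s^0: [14.501]
First column: [1, 5.3, 11.914, 14.501]. Sign changes = 0.
Yes, stable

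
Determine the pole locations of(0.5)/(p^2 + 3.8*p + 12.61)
Set denominator = 0: p^2 + 3.8*p + 12.61 = 0 → Poles: -1.9 + 3j, -1.9 - 3j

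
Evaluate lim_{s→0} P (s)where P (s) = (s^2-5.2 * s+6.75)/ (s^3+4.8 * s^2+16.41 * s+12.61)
DC gain = P(0) = num(0)/den(0) = 6.75/12.61 = 0.5353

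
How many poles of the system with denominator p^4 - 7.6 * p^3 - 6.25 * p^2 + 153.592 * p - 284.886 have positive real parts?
p^4 - 7.6*p^3 - 6.25*p^2 + 153.592*p - 284.886 = (p - 3.4)(p - 3.8)(p + 4.5)(p - 4.9). Poles: -4.5, 3.4, 3.8, 4.9. RHP poles (Re>0): 3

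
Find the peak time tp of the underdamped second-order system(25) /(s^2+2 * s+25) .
Standard form: ωn²/(s²+2ζωn·s+ωn²) → ωn = 5, ζ = 0.2.
ωd = ωn·√(1-ζ²) = 5·√(1-0.2²) = 4.899.
tp = π/ωd = π/4.899 = 0.6413 s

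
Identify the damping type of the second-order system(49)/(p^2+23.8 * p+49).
Standard form: ωn²/(p²+2ζωn·p+ωn²) gives ωn=7, ζ=1.7.
Overdamped (ζ = 1.7 > 1)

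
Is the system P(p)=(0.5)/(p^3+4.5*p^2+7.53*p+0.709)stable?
Denominator: p^3 + 4.5*p^2 + 7.53*p + 0.709 = (p + 0.1)(p^2 + 4.4*p + 7.09). Poles: -0.1, -2.2 + 1.5j, -2.2 - 1.5j. All Re(p)<0: Yes (stable)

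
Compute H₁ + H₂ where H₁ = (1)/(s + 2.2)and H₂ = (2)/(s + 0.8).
Parallel: H = H₁ + H₂ = (n₁·d₂ + n₂·d₁)/(d₁·d₂).
n₁·d₂ = s + 0.8. n₂·d₁ = 2*s + 4.4. Sum = 3*s + 5.2. d₁·d₂ = s^2 + 3*s + 1.76.
H(s) = (3*s + 5.2)/(s^2 + 3*s + 1.76)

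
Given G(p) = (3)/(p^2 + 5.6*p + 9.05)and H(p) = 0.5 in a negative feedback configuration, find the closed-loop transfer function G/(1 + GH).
Closed-loop T = G/(1+GH).
Numerator: G_num * H_den = 3.
Denominator: G_den * H_den + G_num * H_num = (p^2 + 5.6*p + 9.05) + (1.5) = p^2 + 5.6*p + 10.55.
T(p) = (3)/(p^2 + 5.6*p + 10.55)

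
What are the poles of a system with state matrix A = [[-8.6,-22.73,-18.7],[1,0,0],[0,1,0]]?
Eigenvalues solve det(λI - A) = 0.
Characteristic polynomial: λ^3 + 8.6*λ^2 + 22.73*λ + 18.7 = 0.
Factor: (λ + 4.4)(λ + 1.7)(λ + 2.5) = 0.
Roots: -1.7, -2.5, -4.4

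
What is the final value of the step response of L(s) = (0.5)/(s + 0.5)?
FVT: lim_{t→∞} y(t) = lim_{s→0} s*Y(s) where Y(s) = L(s)/s.
= lim_{s→0} L(s) = L(0) = num(0)/den(0) = 0.5/0.5 = 1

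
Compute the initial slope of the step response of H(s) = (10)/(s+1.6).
IVT: y'(0⁺) = lim_{s→∞} s²·Y(s) = lim_{s→∞} s·H(s).
deg(num) = 0, deg(den) = 1, relative degree = 1, so s·H(s) → (leading num)/(leading den) = 10/1 = 10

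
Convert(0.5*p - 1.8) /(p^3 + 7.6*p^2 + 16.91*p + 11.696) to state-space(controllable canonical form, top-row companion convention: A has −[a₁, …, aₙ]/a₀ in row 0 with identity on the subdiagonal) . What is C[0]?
Reachable canonical form: C = numerator coefficients (right-aligned, zero-padded to length n).
num = 0.5*p - 1.8, C = [[0, 0.5, -1.8]].
C[0] = 0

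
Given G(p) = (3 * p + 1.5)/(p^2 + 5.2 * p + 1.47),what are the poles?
Set denominator = 0: p^2 + 5.2*p + 1.47 = (p + 4.9)(p + 0.3) = 0 → Poles: -0.3, -4.9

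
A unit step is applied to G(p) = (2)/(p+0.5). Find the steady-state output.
FVT: lim_{t→∞} y(t) = lim_{p→0} p*Y(p) where Y(p) = G(p)/p.
= lim_{p→0} G(p) = G(0) = num(0)/den(0) = 2/0.5 = 4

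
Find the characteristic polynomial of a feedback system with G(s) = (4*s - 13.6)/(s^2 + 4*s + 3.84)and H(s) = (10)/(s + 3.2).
Characteristic poly = G_den * H_den + G_num * H_num = (s^3 + 7.2*s^2 + 16.64*s + 12.288) + (40*s - 136) = s^3 + 7.2*s^2 + 56.64*s - 123.712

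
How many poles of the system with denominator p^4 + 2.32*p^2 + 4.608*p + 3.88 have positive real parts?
p^4 + 2.32*p^2 + 4.608*p + 3.88 = (p^2 - 1.6*p + 3.88)(p^2 + 1.6*p + 1). Poles: -0.8 + 0.6j, -0.8 - 0.6j, 0.8 + 1.8j, 0.8 - 1.8j. RHP poles (Re>0): 2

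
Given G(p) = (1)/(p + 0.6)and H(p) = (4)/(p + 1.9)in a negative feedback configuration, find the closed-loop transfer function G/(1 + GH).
Closed-loop T = G/(1+GH).
Numerator: G_num * H_den = p + 1.9.
Denominator: G_den * H_den + G_num * H_num = (p^2 + 2.5*p + 1.14) + (4) = p^2 + 2.5*p + 5.14.
T(p) = (p + 1.9)/(p^2 + 2.5*p + 5.14)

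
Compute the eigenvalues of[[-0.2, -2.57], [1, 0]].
Eigenvalues solve det(λI - A) = 0.
Characteristic polynomial: λ^2 + 0.2*λ + 2.57 = 0.
Roots: -0.1 + 1.6j, -0.1 - 1.6j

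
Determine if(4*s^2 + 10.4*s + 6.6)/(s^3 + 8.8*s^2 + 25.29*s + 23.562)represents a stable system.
Denominator: s^3 + 8.8*s^2 + 25.29*s + 23.562 = (s + 3.3)(s + 2.1)(s + 3.4). Poles: -2.1, -3.3, -3.4. All Re(p)<0: Yes (stable)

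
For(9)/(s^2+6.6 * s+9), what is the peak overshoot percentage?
Standard form: ωn²/(s²+2ζωn·s+ωn²) → ωn = 3, ζ = 1.1.
ζ ≥ 1, so the response is non-oscillatory: peak overshoot = 0%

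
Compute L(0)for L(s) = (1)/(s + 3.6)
DC gain = L(0) = num(0)/den(0) = 1/3.6 = 0.2778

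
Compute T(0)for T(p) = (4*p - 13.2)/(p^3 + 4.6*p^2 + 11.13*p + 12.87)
DC gain = T(0) = num(0)/den(0) = -13.2/12.87 = -1.026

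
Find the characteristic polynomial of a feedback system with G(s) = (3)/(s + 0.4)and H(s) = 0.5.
Characteristic poly = G_den * H_den + G_num * H_num = (s + 0.4) + (1.5) = s + 1.9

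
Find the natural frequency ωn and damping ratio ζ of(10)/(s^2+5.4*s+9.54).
Underdamped: complex pole -2.7 + 1.5j. ωn = |pole| = 3.089, ζ = -Re(pole)/ωn = 0.8742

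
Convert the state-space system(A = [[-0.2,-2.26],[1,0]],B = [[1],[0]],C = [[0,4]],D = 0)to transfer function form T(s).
T(s) = C(sI - A)⁻¹B + D.
Characteristic polynomial det(sI - A) = s^2 + 0.2*s + 2.26.
Numerator from C·adj(sI-A)·B + D·det(sI-A) = 4.
T(s) = (4)/(s^2 + 0.2*s + 2.26)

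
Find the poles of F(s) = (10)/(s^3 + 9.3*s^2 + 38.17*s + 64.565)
Set denominator = 0: s^3 + 9.3*s^2 + 38.17*s + 64.565 = (s + 3.7)(s^2 + 5.6*s + 17.45) = 0 → Poles: -2.8 + 3.1j, -2.8 - 3.1j, -3.7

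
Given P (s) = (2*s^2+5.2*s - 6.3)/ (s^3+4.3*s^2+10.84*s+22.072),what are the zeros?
Set numerator = 0: 2*s^2 + 5.2*s - 6.3 = 2*(s - 0.9)(s + 3.5) = 0 → Zeros: -3.5, 0.9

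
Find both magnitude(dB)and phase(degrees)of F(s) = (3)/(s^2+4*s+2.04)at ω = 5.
Substitute s = j*5: F(j5) = -0.0742913 - 0.0647136j.
|F| = 20*log₁₀(sqrt(Re²+Im²)) = -20.13 dB.
∠F = atan2(Im, Re) = -138.94°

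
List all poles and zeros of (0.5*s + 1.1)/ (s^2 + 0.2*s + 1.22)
Set denominator = 0: s^2 + 0.2*s + 1.22 = 0 → Poles: -0.1 + 1.1j, -0.1 - 1.1j
Set numerator = 0: 0.5*s + 1.1 = 0 → Zeros: -2.2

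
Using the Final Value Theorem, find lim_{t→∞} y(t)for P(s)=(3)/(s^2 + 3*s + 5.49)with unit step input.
FVT: lim_{t→∞} y(t) = lim_{s→0} s*Y(s) where Y(s) = P(s)/s.
= lim_{s→0} P(s) = P(0) = num(0)/den(0) = 3/5.49 = 0.5464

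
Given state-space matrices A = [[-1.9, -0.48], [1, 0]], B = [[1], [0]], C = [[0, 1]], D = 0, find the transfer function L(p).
L(p) = C(pI - A)⁻¹B + D.
Characteristic polynomial det(pI - A) = p^2 + 1.9*p + 0.48.
Numerator from C·adj(pI-A)·B + D·det(pI-A) = 1.
L(p) = (1)/(p^2 + 1.9*p + 0.48)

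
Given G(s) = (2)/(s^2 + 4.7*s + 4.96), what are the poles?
Set denominator = 0: s^2 + 4.7*s + 4.96 = (s + 1.6)(s + 3.1) = 0 → Poles: -1.6, -3.1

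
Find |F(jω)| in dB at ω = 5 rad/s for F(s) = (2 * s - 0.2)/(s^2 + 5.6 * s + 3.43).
Substitute s = j*5: F(j5) = 0.227585 - 0.168179j.
|F(j5)| = sqrt(Re² + Im²) = 0.283.
20*log₁₀(0.283) = -10.96 dB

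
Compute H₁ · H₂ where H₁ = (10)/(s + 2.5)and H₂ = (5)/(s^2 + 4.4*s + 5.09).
Series: H = H₁ · H₂ = (n₁·n₂)/(d₁·d₂).
Num: n₁·n₂ = 50. Den: d₁·d₂ = s^3 + 6.9*s^2 + 16.09*s + 12.725.
H(s) = (50)/(s^3 + 6.9*s^2 + 16.09*s + 12.725)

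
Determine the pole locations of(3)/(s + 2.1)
Set denominator = 0: s + 2.1 = 0 → Poles: -2.1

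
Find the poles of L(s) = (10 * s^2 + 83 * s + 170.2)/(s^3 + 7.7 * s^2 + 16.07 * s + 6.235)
Set denominator = 0: s^3 + 7.7*s^2 + 16.07*s + 6.235 = (s + 2.9)(s + 0.5)(s + 4.3) = 0 → Poles: -0.5, -2.9, -4.3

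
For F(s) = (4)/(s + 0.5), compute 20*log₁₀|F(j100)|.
Substitute s = j*100: F(j100) = 0.000199995 - 0.039999j.
|F(j100)| = sqrt(Re² + Im²) = 0.04.
20*log₁₀(0.04) = -27.96 dB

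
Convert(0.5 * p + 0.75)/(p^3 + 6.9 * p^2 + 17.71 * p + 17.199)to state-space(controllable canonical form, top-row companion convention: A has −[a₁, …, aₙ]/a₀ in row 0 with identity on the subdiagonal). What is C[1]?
Reachable canonical form: C = numerator coefficients (right-aligned, zero-padded to length n).
num = 0.5*p + 0.75, C = [[0, 0.5, 0.75]].
C[1] = 0.5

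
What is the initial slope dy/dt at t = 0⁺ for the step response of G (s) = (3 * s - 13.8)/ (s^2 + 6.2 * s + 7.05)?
IVT: y'(0⁺) = lim_{s→∞} s²·Y(s) = lim_{s→∞} s·G(s).
deg(num) = 1, deg(den) = 2, relative degree = 1, so s·G(s) → (leading num)/(leading den) = 3/1 = 3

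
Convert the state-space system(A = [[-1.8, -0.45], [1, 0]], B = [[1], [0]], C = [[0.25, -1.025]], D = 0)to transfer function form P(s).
P(s) = C(sI - A)⁻¹B + D.
Characteristic polynomial det(sI - A) = s^2 + 1.8*s + 0.45.
Numerator from C·adj(sI-A)·B + D·det(sI-A) = 0.25*s - 1.025.
P(s) = (0.25*s - 1.025)/(s^2 + 1.8*s + 0.45)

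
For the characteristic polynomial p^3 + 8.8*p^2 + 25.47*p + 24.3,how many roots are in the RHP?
p^3 + 8.8*p^2 + 25.47*p + 24.3 = (p + 2.7)(p + 3.6)(p + 2.5). Poles: -2.5, -2.7, -3.6. RHP poles (Re>0): 0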